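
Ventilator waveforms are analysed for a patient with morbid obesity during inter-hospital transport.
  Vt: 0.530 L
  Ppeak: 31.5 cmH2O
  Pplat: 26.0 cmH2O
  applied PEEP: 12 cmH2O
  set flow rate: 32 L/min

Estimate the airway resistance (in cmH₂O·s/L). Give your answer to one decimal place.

10.3

Flow: 32 L/min ÷ 60 = 0.5333 L/s.
Raw = (PIP − Pplat) / flow = (31.5 − 26.0) / 0.5333 = 5.5 / 0.5333 = 10.313 cmH2O·s/L.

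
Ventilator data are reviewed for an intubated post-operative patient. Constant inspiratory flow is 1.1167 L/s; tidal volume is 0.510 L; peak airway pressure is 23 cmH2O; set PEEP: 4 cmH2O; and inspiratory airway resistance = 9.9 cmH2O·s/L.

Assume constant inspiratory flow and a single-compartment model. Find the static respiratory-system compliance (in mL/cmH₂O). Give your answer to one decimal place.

Equation of motion (constant flow): PIP = Vt/C + R·V̇ + PEEP.
Vt/C = PIP − R·V̇ − PEEP = 23 − 9.9×1.1167 − 4 = 23 − 11.055 − 4 = 7.945 cmH2O.
C = Vt / 7.945 = 510 / 7.945 = 64.191 mL/cmH2O.

64.2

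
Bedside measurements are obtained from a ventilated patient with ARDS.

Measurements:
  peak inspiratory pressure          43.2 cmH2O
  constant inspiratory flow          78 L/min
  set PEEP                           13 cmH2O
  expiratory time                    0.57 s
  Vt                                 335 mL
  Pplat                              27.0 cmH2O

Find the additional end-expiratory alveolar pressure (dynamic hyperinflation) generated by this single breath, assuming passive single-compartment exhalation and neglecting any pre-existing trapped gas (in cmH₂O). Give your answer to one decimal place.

Flow: 78 L/min ÷ 60 = 1.3 L/s.
R = (PIP − Pplat)/V̇ = (43.2 − 27.0) / 1.3 = 16.2/1.3 = 12.462 cmH2O·s/L.
C = Vt/(Pplat − PEEP) = 335.0 / (27.0 − 13) = 335.0/14.0 = 23.929 mL/cmH2O.
τ = R × C = 12.462 × 0.02393 L/cmH2O = 0.2982 s.
Fraction remaining = e^(−Te/τ) = e^(−0.57/0.2982) = 0.1479; trapped volume = 335.0 × 0.1479 = 49.547 mL.
Additional alveolar pressure from trapping ≈ V_trapped / C = 49.547 / 23.929 = 2.071 cmH2O.

2.1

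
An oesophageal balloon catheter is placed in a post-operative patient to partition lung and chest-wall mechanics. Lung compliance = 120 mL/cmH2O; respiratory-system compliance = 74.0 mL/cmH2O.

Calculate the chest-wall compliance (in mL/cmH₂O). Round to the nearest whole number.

1/Ccw = 1/Crs − 1/CL.
1/Ccw = 1/74.0 − 1/120 = 0.00518.
Ccw = 193.05 mL/cmH2O.

193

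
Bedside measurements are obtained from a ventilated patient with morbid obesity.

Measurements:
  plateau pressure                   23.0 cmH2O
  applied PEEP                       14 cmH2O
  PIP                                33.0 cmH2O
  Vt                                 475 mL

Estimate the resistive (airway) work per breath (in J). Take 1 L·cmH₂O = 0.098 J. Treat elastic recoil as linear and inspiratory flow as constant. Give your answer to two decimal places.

0.47

With constant inspiratory flow the resistive pressure is constant at PIP − Pplat = 33.0 − 23.0 = 10.0 cmH2O, so resistive work = 10.0 × 0.475 = 4.75 L·cmH2O.
× 0.098 J/(L·cmH2O) → 0.4655 J.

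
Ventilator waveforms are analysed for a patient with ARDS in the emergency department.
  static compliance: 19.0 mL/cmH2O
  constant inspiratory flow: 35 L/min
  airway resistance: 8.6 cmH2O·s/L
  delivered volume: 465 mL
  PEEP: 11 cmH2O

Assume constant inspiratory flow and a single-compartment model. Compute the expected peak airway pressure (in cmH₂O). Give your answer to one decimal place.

Flow: 35 L/min ÷ 60 = 0.5833 L/s.
Equation of motion (constant flow): PIP = Vt/C + R·V̇ + PEEP.
PIP = 465/19.0 + 8.6×0.5833 + 11 = 24.474 + 5.016 + 11 = 40.49 cmH2O.

40.5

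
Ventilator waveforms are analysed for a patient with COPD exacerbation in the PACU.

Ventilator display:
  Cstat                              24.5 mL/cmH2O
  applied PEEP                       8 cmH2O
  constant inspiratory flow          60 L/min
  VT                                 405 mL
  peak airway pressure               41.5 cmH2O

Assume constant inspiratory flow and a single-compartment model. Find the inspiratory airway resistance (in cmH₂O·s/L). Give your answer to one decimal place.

Flow: 60 L/min ÷ 60 = 1 L/s.
Equation of motion (constant flow): PIP = Vt/C + R·V̇ + PEEP.
R·V̇ = PIP − Vt/C − PEEP = 41.5 − 405/24.5 − 8 = 41.5 − 16.531 − 8 = 16.969 cmH2O.
R = 16.969 / 1 = 16.969 cmH2O·s/L.

17.0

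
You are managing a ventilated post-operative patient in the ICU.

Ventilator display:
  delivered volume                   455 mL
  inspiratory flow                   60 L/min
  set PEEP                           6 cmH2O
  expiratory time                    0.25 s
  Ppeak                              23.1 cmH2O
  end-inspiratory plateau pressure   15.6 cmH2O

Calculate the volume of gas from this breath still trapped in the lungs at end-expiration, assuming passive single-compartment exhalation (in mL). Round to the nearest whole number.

Flow: 60 L/min ÷ 60 = 1 L/s.
R = (PIP − Pplat)/V̇ = (23.1 − 15.6) / 1 = 7.5/1 = 7.5 cmH2O·s/L.
C = Vt/(Pplat − PEEP) = 455.0 / (15.6 − 6) = 455.0/9.6 = 47.396 mL/cmH2O.
τ = R × C = 7.5 × 0.0474 L/cmH2O = 0.3555 s.
Fraction remaining = e^(−Te/τ) = e^(−0.25/0.3555) = 0.495.
Trapped volume = 455.0 × 0.495 = 225.23 mL.

225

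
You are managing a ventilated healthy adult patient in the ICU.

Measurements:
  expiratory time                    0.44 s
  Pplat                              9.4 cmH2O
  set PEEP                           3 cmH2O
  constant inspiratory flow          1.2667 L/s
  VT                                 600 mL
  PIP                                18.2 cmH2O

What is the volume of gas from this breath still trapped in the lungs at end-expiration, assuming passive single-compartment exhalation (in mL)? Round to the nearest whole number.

305

R = (PIP − Pplat)/V̇ = (18.2 − 9.4) / 1.2667 = 8.8/1.2667 = 6.947 cmH2O·s/L.
C = Vt/(Pplat − PEEP) = 600.0 / (9.4 − 3) = 600.0/6.4 = 93.75 mL/cmH2O.
τ = R × C = 6.947 × 0.09375 L/cmH2O = 0.6513 s.
Fraction remaining = e^(−Te/τ) = e^(−0.44/0.6513) = 0.5089.
Trapped volume = 600.0 × 0.5089 = 305.34 mL.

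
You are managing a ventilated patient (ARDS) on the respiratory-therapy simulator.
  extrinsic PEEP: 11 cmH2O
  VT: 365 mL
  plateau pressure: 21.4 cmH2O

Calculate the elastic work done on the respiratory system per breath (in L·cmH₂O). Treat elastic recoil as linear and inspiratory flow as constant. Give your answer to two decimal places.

1.90

Elastic work ≈ ½ × (Pplat − PEEP) × Vt = 0.5 × (21.4 − 11) × 0.365 L = 0.5 × 10.4 × 0.365 = 1.898 L·cmH2O.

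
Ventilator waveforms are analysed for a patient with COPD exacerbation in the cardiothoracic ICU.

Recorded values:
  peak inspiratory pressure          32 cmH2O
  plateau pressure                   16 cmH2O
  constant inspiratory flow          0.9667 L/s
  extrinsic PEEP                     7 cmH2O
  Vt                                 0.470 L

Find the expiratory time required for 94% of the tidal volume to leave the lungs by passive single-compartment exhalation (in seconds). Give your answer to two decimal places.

R = (PIP − Pplat)/V̇ = (32 − 16) / 0.9667 = 16.0/0.9667 = 16.551 cmH2O·s/L.
C = Vt/(Pplat − PEEP) = 470.0 / (16 − 7) = 470.0/9.0 = 52.222 mL/cmH2O.
τ = R × C = 16.551 × 0.05222 L/cmH2O = 0.8643 s.
t = −τ·ln(1 − 0.94) = −0.8643·ln(0.06) = 2.432 s.

2.43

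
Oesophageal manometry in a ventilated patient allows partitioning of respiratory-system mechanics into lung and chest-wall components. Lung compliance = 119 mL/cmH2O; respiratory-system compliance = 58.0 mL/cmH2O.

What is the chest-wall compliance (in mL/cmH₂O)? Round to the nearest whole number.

113

1/Ccw = 1/Crs − 1/CL.
1/Ccw = 1/58.0 − 1/119 = 0.008838.
Ccw = 113.15 mL/cmH2O.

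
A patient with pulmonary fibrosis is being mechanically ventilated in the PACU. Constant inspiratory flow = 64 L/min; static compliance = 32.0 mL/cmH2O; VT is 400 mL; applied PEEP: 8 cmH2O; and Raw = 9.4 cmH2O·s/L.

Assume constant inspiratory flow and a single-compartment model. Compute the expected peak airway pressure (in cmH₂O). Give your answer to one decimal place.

Flow: 64 L/min ÷ 60 = 1.0667 L/s.
Equation of motion (constant flow): PIP = Vt/C + R·V̇ + PEEP.
PIP = 400/32.0 + 9.4×1.0667 + 8 = 12.5 + 10.027 + 8 = 30.527 cmH2O.

30.5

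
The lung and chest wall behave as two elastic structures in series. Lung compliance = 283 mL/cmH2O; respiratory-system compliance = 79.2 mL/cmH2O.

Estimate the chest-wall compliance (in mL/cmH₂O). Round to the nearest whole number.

1/Ccw = 1/Crs − 1/CL.
1/Ccw = 1/79.2 − 1/283 = 0.009093.
Ccw = 109.97 mL/cmH2O.

110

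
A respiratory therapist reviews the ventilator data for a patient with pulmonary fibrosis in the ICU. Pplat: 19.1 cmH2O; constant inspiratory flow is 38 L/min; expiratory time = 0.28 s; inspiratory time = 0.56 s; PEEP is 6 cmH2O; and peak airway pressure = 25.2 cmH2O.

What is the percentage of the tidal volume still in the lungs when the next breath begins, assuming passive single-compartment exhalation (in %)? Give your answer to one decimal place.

34.2

Flow: 38 L/min ÷ 60 = 0.6333 L/s.
Vt = flow × Ti = 0.6333 L/s × 0.56 s × 1000 mL/L = 354.65 mL.
R = (PIP − Pplat)/V̇ = (25.2 − 19.1) / 0.6333 = 6.1/0.6333 = 9.632 cmH2O·s/L.
C = Vt/(Pplat − PEEP) = 354.65 / (19.1 − 6) = 354.65/13.1 = 27.073 mL/cmH2O.
τ = R × C = 9.632 × 0.02707 L/cmH2O = 0.2607 s.
Fraction remaining at end-expiration = e^(−Te/τ) = e^(−0.28/0.2607) = 0.3416 → 34.16%.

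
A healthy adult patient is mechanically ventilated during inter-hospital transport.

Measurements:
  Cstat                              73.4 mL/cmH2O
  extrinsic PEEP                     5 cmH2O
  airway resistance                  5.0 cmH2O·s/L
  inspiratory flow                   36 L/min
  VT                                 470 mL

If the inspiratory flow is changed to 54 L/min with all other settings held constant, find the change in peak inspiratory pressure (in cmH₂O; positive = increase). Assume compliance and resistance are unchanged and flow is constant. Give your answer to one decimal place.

1.5

Flow: 36 L/min ÷ 60 = 0.6 L/s.
New flow: 54 L/min ÷ 60 = 0.9 L/s.
PIP = Vt/C + R·V̇ + PEEP (constant-flow equation of motion).
Only the resistive term changes: ΔPIP = R × ΔV̇ = 5.0 × (0.9 − 0.6) = 5.0 × 0.3 = 1.5 cmH2O.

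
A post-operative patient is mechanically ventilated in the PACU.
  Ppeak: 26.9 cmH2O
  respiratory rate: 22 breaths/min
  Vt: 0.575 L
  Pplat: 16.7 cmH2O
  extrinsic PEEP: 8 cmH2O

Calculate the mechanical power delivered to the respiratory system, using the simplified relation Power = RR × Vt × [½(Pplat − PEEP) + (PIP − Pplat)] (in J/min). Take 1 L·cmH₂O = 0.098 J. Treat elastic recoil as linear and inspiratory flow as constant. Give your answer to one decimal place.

18.0

Per-breath work = Vt × [½(Pplat−PEEP) + (PIP−Pplat)] = 0.575 × [0.5×8.7 + 10.2] = 0.575 × 14.55 = 8.366 L·cmH2O.
Power = 22 × 8.366 = 184.05 L·cmH2O/min.
× 0.098 J/(L·cmH2O) → 18.037 J/min.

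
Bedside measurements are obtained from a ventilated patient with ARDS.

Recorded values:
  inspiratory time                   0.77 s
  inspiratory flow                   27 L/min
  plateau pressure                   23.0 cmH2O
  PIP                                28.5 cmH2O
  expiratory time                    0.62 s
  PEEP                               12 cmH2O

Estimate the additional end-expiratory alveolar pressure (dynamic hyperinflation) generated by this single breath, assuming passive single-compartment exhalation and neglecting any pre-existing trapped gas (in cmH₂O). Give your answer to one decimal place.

2.2

Flow: 27 L/min ÷ 60 = 0.45 L/s.
Vt = flow × Ti = 0.45 L/s × 0.77 s × 1000 mL/L = 346.5 mL.
R = (PIP − Pplat)/V̇ = (28.5 − 23.0) / 0.45 = 5.5/0.45 = 12.222 cmH2O·s/L.
C = Vt/(Pplat − PEEP) = 346.5 / (23.0 − 12) = 346.5/11.0 = 31.5 mL/cmH2O.
τ = R × C = 12.222 × 0.0315 L/cmH2O = 0.385 s.
Fraction remaining = e^(−Te/τ) = e^(−0.62/0.385) = 0.1998; trapped volume = 346.5 × 0.1998 = 69.231 mL.
Additional alveolar pressure from trapping ≈ V_trapped / C = 69.231 / 31.5 = 2.198 cmH2O.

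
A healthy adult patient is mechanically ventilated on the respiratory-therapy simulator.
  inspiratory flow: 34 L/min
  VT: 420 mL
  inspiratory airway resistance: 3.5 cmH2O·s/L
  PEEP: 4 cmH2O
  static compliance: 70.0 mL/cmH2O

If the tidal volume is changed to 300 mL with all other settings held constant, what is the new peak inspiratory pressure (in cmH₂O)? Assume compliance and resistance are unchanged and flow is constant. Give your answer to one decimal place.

10.3

Flow: 34 L/min ÷ 60 = 0.5667 L/s.
PIP = Vt/C + R·V̇ + PEEP (constant-flow equation of motion).
Only the elastic term changes: ΔPIP = ΔVt / C = (300 − 420) / 70.0 = -1.714 cmH2O.
Original PIP = 420/70.0 + 3.5×0.5667 + 4 = 11.983 cmH2O; new PIP = 11.983 + (-1.714) = 10.269 cmH2O.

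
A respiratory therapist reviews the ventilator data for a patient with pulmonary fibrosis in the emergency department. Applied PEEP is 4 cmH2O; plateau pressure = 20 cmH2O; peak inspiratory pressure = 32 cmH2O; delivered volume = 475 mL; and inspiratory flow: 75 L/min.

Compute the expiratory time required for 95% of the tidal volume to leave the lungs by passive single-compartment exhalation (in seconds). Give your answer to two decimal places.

Flow: 75 L/min ÷ 60 = 1.25 L/s.
R = (PIP − Pplat)/V̇ = (32 − 20) / 1.25 = 12.0/1.25 = 9.6 cmH2O·s/L.
C = Vt/(Pplat − PEEP) = 475.0 / (20 − 4) = 475.0/16.0 = 29.688 mL/cmH2O.
τ = R × C = 9.6 × 0.02969 L/cmH2O = 0.285 s.
t = −τ·ln(1 − 0.95) = −0.285·ln(0.05) = 0.8538 s.

0.85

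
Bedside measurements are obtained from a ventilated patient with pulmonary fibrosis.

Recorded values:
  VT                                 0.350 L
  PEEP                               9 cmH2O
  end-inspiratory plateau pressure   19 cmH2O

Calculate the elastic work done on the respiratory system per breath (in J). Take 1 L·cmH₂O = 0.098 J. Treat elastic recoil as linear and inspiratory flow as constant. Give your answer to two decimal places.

0.17

Elastic work ≈ ½ × (Pplat − PEEP) × Vt = 0.5 × (19 − 9) × 0.350 L = 0.5 × 10.0 × 0.350 = 1.75 L·cmH2O.
× 0.098 J/(L·cmH2O) → 0.1715 J.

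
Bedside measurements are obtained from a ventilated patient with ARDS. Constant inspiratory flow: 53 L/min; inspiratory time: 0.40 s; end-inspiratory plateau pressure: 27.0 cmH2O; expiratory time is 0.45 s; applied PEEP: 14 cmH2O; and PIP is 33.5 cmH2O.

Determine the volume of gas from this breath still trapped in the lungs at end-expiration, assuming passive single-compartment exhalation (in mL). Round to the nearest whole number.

Flow: 53 L/min ÷ 60 = 0.8833 L/s.
Vt = flow × Ti = 0.8833 L/s × 0.40 s × 1000 mL/L = 353.32 mL.
R = (PIP − Pplat)/V̇ = (33.5 − 27.0) / 0.8833 = 6.5/0.8833 = 7.359 cmH2O·s/L.
C = Vt/(Pplat − PEEP) = 353.32 / (27.0 − 14) = 353.32/13.0 = 27.178 mL/cmH2O.
τ = R × C = 7.359 × 0.02718 L/cmH2O = 0.2 s.
Fraction remaining = e^(−Te/τ) = e^(−0.45/0.2) = 0.1054.
Trapped volume = 353.32 × 0.1054 = 37.24 mL.

37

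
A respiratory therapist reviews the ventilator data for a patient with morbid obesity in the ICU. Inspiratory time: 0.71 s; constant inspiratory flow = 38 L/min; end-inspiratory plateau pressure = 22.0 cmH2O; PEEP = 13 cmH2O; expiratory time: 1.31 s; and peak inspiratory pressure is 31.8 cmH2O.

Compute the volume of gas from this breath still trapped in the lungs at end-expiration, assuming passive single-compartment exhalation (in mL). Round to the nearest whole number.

83

Flow: 38 L/min ÷ 60 = 0.6333 L/s.
Vt = flow × Ti = 0.6333 L/s × 0.71 s × 1000 mL/L = 449.64 mL.
R = (PIP − Pplat)/V̇ = (31.8 − 22.0) / 0.6333 = 9.8/0.6333 = 15.474 cmH2O·s/L.
C = Vt/(Pplat − PEEP) = 449.64 / (22.0 − 13) = 449.64/9.0 = 49.96 mL/cmH2O.
τ = R × C = 15.474 × 0.04996 L/cmH2O = 0.7731 s.
Fraction remaining = e^(−Te/τ) = e^(−1.31/0.7731) = 0.1837.
Trapped volume = 449.64 × 0.1837 = 82.599 mL.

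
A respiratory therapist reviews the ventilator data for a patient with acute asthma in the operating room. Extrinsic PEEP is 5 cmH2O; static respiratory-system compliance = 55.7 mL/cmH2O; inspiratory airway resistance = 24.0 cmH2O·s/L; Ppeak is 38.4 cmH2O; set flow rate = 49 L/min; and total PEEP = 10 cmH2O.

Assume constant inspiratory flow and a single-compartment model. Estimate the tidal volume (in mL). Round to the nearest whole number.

Flow: 49 L/min ÷ 60 = 0.8167 L/s.
Total PEEP = 10 cmH2O (set 5 + intrinsic 5); this is the baseline alveolar pressure.
Equation of motion (constant flow): PIP = Vt/C + R·V̇ + PEEP.
Vt/C = PIP − R·V̇ − PEEP = 38.4 − 19.601 − 10 = 8.799 cmH2O.
Vt = C × 8.799 = 55.7 × 8.799 = 490.1 mL.

490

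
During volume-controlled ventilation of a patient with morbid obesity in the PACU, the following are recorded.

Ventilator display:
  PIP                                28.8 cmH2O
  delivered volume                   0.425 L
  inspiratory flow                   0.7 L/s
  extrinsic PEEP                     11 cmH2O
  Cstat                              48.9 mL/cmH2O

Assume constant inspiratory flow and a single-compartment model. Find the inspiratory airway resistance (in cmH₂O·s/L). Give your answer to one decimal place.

Equation of motion (constant flow): PIP = Vt/C + R·V̇ + PEEP.
R·V̇ = PIP − Vt/C − PEEP = 28.8 − 425/48.9 − 11 = 28.8 − 8.691 − 11 = 9.109 cmH2O.
R = 9.109 / 0.7 = 13.013 cmH2O·s/L.

13.0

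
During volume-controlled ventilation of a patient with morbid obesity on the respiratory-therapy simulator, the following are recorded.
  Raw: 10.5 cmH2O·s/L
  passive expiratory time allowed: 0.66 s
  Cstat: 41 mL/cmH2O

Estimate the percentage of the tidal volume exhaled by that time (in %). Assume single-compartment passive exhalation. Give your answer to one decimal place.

78.4

τ = R × C = 10.5 × 41 mL/cmH2O = 10.5 × 0.041 L/cmH2O = 0.4305 s.
Passive exhalation: V(t)/V₀ = e^(−t/τ) = e^(−0.66/0.4305) = 0.2159.
Fraction exhaled = 1 − 0.2159 = 0.7841 → 78.41%.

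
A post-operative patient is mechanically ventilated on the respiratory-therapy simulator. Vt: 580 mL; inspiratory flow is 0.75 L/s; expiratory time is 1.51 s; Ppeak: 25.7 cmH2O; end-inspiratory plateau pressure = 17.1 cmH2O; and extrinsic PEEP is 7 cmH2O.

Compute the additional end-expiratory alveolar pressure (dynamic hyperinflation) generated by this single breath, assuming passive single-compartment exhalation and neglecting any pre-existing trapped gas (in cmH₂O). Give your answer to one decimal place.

1.0

R = (PIP − Pplat)/V̇ = (25.7 − 17.1) / 0.75 = 8.6/0.75 = 11.467 cmH2O·s/L.
C = Vt/(Pplat − PEEP) = 580.0 / (17.1 − 7) = 580.0/10.1 = 57.426 mL/cmH2O.
τ = R × C = 11.467 × 0.05743 L/cmH2O = 0.6585 s.
Fraction remaining = e^(−Te/τ) = e^(−1.51/0.6585) = 0.101; trapped volume = 580.0 × 0.101 = 58.58 mL.
Additional alveolar pressure from trapping ≈ V_trapped / C = 58.58 / 57.426 = 1.02 cmH2O.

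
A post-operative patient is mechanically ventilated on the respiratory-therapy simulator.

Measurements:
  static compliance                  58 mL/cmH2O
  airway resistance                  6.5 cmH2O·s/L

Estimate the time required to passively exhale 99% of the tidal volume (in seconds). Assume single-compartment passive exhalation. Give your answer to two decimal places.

1.74

τ = R × C = 6.5 × 58 mL/cmH2O = 6.5 × 0.058 L/cmH2O = 0.377 s.
Exhaled fraction f = 1 − e^(−t/τ) → t = −τ·ln(1 − f) = −0.377·ln(0.01) = 1.736 s.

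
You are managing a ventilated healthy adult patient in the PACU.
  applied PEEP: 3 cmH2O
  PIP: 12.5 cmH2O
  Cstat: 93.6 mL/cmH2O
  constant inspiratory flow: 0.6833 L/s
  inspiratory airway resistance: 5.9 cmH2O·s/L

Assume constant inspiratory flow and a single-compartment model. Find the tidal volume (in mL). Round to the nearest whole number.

512

Equation of motion (constant flow): PIP = Vt/C + R·V̇ + PEEP.
Vt/C = PIP − R·V̇ − PEEP = 12.5 − 4.031 − 3 = 5.469 cmH2O.
Vt = C × 5.469 = 93.6 × 5.469 = 511.9 mL.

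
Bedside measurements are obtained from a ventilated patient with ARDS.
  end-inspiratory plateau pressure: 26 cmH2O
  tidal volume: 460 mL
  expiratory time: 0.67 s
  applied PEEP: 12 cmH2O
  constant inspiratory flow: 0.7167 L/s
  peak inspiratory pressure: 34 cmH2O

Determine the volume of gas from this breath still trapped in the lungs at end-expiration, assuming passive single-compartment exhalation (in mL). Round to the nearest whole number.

74

R = (PIP − Pplat)/V̇ = (34 − 26) / 0.7167 = 8.0/0.7167 = 11.162 cmH2O·s/L.
C = Vt/(Pplat − PEEP) = 460.0 / (26 − 12) = 460.0/14.0 = 32.857 mL/cmH2O.
τ = R × C = 11.162 × 0.03286 L/cmH2O = 0.3668 s.
Fraction remaining = e^(−Te/τ) = e^(−0.67/0.3668) = 0.161.
Trapped volume = 460.0 × 0.161 = 74.06 mL.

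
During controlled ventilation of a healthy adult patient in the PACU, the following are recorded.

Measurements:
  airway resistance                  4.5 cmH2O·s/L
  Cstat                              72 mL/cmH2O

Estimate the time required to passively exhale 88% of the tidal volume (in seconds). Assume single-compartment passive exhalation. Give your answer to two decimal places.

τ = R × C = 4.5 × 72 mL/cmH2O = 4.5 × 0.072 L/cmH2O = 0.324 s.
Exhaled fraction f = 1 − e^(−t/τ) → t = −τ·ln(1 − f) = −0.324·ln(0.12) = 0.687 s.

0.69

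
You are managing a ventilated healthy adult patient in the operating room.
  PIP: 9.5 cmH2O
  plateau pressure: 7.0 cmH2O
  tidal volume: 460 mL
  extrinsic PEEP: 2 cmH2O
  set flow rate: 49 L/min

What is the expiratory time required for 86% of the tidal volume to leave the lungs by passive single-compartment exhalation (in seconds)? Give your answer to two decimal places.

0.55

Flow: 49 L/min ÷ 60 = 0.8167 L/s.
R = (PIP − Pplat)/V̇ = (9.5 − 7.0) / 0.8167 = 2.5/0.8167 = 3.061 cmH2O·s/L.
C = Vt/(Pplat − PEEP) = 460.0 / (7.0 − 2) = 460.0/5.0 = 92.0 mL/cmH2O.
τ = R × C = 3.061 × 0.092 L/cmH2O = 0.2816 s.
t = −τ·ln(1 − 0.86) = −0.2816·ln(0.14) = 0.5537 s.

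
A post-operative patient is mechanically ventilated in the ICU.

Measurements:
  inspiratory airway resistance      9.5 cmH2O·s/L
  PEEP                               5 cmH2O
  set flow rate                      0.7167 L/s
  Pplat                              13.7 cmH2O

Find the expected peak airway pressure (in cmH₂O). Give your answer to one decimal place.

20.5

PIP = Pplat + Raw × flow = 13.7 + 9.5 × 0.7167 = 13.7 + 6.809 = 20.509 cmH2O.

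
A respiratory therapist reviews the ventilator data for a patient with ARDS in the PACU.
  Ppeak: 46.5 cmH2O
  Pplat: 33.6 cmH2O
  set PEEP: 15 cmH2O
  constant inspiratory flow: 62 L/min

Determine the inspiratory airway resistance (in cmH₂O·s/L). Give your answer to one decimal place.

Flow: 62 L/min ÷ 60 = 1.0333 L/s.
Raw = (PIP − Pplat) / flow = (46.5 − 33.6) / 1.0333 = 12.9 / 1.0333 = 12.484 cmH2O·s/L.

12.5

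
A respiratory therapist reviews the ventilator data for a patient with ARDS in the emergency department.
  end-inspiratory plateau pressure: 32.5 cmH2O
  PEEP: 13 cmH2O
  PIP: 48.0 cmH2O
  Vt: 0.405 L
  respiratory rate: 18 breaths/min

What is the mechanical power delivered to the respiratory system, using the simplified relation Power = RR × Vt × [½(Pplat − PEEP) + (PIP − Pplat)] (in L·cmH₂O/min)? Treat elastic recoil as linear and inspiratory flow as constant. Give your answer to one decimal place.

Per-breath work = Vt × [½(Pplat−PEEP) + (PIP−Pplat)] = 0.405 × [0.5×19.5 + 15.5] = 0.405 × 25.25 = 10.226 L·cmH2O.
Power = 18 × 10.226 = 184.07 L·cmH2O/min.

184.1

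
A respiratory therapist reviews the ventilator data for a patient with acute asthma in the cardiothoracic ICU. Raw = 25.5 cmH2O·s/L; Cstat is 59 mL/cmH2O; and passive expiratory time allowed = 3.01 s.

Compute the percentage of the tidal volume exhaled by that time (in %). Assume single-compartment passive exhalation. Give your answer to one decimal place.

τ = R × C = 25.5 × 59 mL/cmH2O = 25.5 × 0.059 L/cmH2O = 1.505 s.
Passive exhalation: V(t)/V₀ = e^(−t/τ) = e^(−3.01/1.505) = 0.1353.
Fraction exhaled = 1 − 0.1353 = 0.8647 → 86.47%.

86.5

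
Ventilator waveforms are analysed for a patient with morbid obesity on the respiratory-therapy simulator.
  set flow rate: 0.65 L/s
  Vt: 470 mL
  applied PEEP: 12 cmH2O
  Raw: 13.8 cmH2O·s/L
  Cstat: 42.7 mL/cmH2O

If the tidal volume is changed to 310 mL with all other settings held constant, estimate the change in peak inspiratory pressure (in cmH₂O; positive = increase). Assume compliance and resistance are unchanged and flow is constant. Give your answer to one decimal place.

-3.7

PIP = Vt/C + R·V̇ + PEEP (constant-flow equation of motion).
Only the elastic term changes: ΔPIP = ΔVt / C = (310 − 470) / 42.7 = -3.747 cmH2O.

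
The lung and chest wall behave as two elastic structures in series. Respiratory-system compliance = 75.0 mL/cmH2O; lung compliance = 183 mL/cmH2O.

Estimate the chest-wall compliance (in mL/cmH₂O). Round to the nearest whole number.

1/Ccw = 1/Crs − 1/CL.
1/Ccw = 1/75.0 − 1/183 = 0.007869.
Ccw = 127.08 mL/cmH2O.

127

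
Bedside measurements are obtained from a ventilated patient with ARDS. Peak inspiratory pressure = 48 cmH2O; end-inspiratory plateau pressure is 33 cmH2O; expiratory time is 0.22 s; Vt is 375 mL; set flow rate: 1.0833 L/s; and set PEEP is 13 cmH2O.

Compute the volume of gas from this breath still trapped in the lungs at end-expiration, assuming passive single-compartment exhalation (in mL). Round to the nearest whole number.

R = (PIP − Pplat)/V̇ = (48 − 33) / 1.0833 = 15.0/1.0833 = 13.847 cmH2O·s/L.
C = Vt/(Pplat − PEEP) = 375.0 / (33 − 13) = 375.0/20.0 = 18.75 mL/cmH2O.
τ = R × C = 13.847 × 0.01875 L/cmH2O = 0.2596 s.
Fraction remaining = e^(−Te/τ) = e^(−0.22/0.2596) = 0.4285.
Trapped volume = 375.0 × 0.4285 = 160.69 mL.

161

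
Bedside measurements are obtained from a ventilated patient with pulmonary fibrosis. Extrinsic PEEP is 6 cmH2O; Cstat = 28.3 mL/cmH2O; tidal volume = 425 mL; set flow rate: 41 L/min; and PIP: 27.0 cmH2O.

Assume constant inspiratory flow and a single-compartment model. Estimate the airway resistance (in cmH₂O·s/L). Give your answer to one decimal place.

8.8

Flow: 41 L/min ÷ 60 = 0.6833 L/s.
Equation of motion (constant flow): PIP = Vt/C + R·V̇ + PEEP.
R·V̇ = PIP − Vt/C − PEEP = 27.0 − 425/28.3 − 6 = 27.0 − 15.018 − 6 = 5.982 cmH2O.
R = 5.982 / 0.6833 = 8.755 cmH2O·s/L.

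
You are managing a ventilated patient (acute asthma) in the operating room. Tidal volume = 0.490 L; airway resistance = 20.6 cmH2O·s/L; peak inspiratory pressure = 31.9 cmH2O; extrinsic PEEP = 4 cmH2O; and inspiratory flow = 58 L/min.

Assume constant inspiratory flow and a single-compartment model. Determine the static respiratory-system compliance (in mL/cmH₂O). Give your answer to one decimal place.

Flow: 58 L/min ÷ 60 = 0.9667 L/s.
Equation of motion (constant flow): PIP = Vt/C + R·V̇ + PEEP.
Vt/C = PIP − R·V̇ − PEEP = 31.9 − 20.6×0.9667 − 4 = 31.9 − 19.914 − 4 = 7.986 cmH2O.
C = Vt / 7.986 = 490 / 7.986 = 61.357 mL/cmH2O.

61.4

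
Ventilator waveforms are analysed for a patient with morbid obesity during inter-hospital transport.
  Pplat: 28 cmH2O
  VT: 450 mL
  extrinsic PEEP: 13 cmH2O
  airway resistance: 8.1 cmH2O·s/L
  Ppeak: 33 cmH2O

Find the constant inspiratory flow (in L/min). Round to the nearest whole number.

flow = (PIP − Pplat) / Raw = (33 − 28) / 8.1 = 0.6173 L/s × 60 = 37.038 L/min.

37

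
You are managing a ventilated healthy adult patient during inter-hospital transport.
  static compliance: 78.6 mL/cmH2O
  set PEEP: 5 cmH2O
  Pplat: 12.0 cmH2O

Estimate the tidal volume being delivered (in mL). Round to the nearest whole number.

550

Vt = Cstat × (Pplat − PEEP) = 78.6 × (12.0 − 5) = 78.6 × 7.0 = 550.2 mL.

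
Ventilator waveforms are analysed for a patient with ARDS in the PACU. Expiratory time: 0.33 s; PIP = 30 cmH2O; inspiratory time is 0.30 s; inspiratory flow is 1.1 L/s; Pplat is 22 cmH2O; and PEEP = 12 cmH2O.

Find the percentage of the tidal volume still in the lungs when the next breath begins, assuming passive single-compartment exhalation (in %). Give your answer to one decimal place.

Vt = flow × Ti = 1.1 L/s × 0.30 s × 1000 mL/L = 330.0 mL.
R = (PIP − Pplat)/V̇ = (30 − 22) / 1.1 = 8.0/1.1 = 7.273 cmH2O·s/L.
C = Vt/(Pplat − PEEP) = 330.0 / (22 − 12) = 330.0/10.0 = 33.0 mL/cmH2O.
τ = R × C = 7.273 × 0.033 L/cmH2O = 0.24 s.
Fraction remaining at end-expiration = e^(−Te/τ) = e^(−0.33/0.24) = 0.2528 → 25.28%.

25.3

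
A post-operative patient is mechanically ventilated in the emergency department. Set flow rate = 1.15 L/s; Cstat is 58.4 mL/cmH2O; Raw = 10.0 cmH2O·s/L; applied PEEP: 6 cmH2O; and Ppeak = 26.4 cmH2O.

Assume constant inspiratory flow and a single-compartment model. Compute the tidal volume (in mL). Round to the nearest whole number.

520

Equation of motion (constant flow): PIP = Vt/C + R·V̇ + PEEP.
Vt/C = PIP − R·V̇ − PEEP = 26.4 − 11.5 − 6 = 8.9 cmH2O.
Vt = C × 8.9 = 58.4 × 8.9 = 519.76 mL.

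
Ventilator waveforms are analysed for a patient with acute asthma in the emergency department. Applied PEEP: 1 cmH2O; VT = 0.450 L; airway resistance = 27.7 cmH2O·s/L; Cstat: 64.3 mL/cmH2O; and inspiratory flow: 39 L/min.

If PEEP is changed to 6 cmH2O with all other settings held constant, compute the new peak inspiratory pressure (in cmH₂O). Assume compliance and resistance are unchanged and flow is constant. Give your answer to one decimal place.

Flow: 39 L/min ÷ 60 = 0.65 L/s.
PIP = Vt/C + R·V̇ + PEEP (constant-flow equation of motion).
Only the baseline term changes: ΔPIP = ΔPEEP = 6 − 1 = 5.0 cmH2O.
Original PIP = 450/64.3 + 27.7×0.65 + 1 = 26.003 cmH2O; new PIP = 26.003 + (5.0) = 31.003 cmH2O.

31.0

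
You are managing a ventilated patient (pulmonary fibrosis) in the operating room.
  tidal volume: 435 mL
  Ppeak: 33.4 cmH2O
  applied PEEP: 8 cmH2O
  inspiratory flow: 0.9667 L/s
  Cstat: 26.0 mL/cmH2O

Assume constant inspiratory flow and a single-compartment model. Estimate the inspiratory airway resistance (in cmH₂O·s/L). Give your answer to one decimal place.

9.0

Equation of motion (constant flow): PIP = Vt/C + R·V̇ + PEEP.
R·V̇ = PIP − Vt/C − PEEP = 33.4 − 435/26.0 − 8 = 33.4 − 16.731 − 8 = 8.669 cmH2O.
R = 8.669 / 0.9667 = 8.968 cmH2O·s/L.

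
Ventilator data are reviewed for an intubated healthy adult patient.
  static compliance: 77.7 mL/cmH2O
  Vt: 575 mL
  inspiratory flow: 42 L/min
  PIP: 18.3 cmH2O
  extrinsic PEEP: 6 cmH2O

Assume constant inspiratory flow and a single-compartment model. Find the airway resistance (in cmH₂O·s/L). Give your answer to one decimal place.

7.0

Flow: 42 L/min ÷ 60 = 0.7 L/s.
Equation of motion (constant flow): PIP = Vt/C + R·V̇ + PEEP.
R·V̇ = PIP − Vt/C − PEEP = 18.3 − 575/77.7 − 6 = 18.3 − 7.4 − 6 = 4.9 cmH2O.
R = 4.9 / 0.7 = 7.0 cmH2O·s/L.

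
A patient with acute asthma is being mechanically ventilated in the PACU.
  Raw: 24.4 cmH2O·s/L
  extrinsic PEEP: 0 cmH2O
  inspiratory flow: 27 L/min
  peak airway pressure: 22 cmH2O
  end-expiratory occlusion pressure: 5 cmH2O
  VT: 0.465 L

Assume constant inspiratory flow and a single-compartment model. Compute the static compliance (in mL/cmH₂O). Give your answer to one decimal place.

77.2

Flow: 27 L/min ÷ 60 = 0.45 L/s.
Total PEEP = 5 cmH2O (set 0 + intrinsic 5); this is the baseline alveolar pressure.
Equation of motion (constant flow): PIP = Vt/C + R·V̇ + PEEP.
Vt/C = PIP − R·V̇ − PEEP = 22 − 24.4×0.45 − 5 = 22 − 10.98 − 5 = 6.02 cmH2O.
C = Vt / 6.02 = 465 / 6.02 = 77.243 mL/cmH2O.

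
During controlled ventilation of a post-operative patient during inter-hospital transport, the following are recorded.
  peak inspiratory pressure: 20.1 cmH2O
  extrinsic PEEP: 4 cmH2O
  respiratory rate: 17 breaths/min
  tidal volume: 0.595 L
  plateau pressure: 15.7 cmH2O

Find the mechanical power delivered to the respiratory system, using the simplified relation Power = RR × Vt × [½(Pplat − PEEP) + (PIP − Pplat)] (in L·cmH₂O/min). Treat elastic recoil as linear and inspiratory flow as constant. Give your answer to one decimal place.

Per-breath work = Vt × [½(Pplat−PEEP) + (PIP−Pplat)] = 0.595 × [0.5×11.7 + 4.4] = 0.595 × 10.25 = 6.099 L·cmH2O.
Power = 17 × 6.099 = 103.68 L·cmH2O/min.

103.7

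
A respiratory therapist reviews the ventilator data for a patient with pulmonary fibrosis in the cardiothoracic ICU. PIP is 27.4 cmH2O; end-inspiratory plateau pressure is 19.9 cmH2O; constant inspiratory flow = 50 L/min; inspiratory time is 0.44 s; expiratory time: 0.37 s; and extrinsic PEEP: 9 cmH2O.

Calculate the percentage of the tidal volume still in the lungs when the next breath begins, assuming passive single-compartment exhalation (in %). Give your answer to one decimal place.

Flow: 50 L/min ÷ 60 = 0.8333 L/s.
Vt = flow × Ti = 0.8333 L/s × 0.44 s × 1000 mL/L = 366.65 mL.
R = (PIP − Pplat)/V̇ = (27.4 − 19.9) / 0.8333 = 7.5/0.8333 = 9.0 cmH2O·s/L.
C = Vt/(Pplat − PEEP) = 366.65 / (19.9 − 9) = 366.65/10.9 = 33.638 mL/cmH2O.
τ = R × C = 9.0 × 0.03364 L/cmH2O = 0.3028 s.
Fraction remaining at end-expiration = e^(−Te/τ) = e^(−0.37/0.3028) = 0.2947 → 29.47%.

29.5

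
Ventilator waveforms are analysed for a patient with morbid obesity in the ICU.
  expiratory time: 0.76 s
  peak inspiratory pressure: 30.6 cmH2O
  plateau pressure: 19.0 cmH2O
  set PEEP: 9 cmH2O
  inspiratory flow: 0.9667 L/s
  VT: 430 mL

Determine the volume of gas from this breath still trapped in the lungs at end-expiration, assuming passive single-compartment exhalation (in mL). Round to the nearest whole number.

99

R = (PIP − Pplat)/V̇ = (30.6 − 19.0) / 0.9667 = 11.6/0.9667 = 12.0 cmH2O·s/L.
C = Vt/(Pplat − PEEP) = 430.0 / (19.0 − 9) = 430.0/10.0 = 43.0 mL/cmH2O.
τ = R × C = 12.0 × 0.043 L/cmH2O = 0.516 s.
Fraction remaining = e^(−Te/τ) = e^(−0.76/0.516) = 0.2293.
Trapped volume = 430.0 × 0.2293 = 98.599 mL.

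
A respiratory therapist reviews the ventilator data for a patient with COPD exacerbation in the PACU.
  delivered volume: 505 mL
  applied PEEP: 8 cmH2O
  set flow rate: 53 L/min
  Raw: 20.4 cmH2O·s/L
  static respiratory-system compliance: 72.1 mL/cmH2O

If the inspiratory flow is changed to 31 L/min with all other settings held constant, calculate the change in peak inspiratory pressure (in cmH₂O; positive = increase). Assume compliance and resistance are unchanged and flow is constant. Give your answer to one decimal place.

Flow: 53 L/min ÷ 60 = 0.8833 L/s.
New flow: 31 L/min ÷ 60 = 0.5167 L/s.
PIP = Vt/C + R·V̇ + PEEP (constant-flow equation of motion).
Only the resistive term changes: ΔPIP = R × ΔV̇ = 20.4 × (0.5167 − 0.8833) = 20.4 × -0.3666 = -7.479 cmH2O.

-7.5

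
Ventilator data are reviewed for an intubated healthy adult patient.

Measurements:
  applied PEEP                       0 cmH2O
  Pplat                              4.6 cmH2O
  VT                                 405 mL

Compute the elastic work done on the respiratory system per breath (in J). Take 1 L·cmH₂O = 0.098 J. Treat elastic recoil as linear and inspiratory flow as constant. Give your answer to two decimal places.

0.09

Elastic work ≈ ½ × (Pplat − PEEP) × Vt = 0.5 × (4.6 − 0) × 0.405 L = 0.5 × 4.6 × 0.405 = 0.9315 L·cmH2O.
× 0.098 J/(L·cmH2O) → 0.09129 J.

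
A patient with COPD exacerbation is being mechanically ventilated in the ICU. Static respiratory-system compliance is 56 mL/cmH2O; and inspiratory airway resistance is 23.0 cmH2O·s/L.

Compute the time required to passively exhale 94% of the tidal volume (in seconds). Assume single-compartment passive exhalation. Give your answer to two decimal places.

τ = R × C = 23.0 × 56 mL/cmH2O = 23.0 × 0.056 L/cmH2O = 1.288 s.
Exhaled fraction f = 1 − e^(−t/τ) → t = −τ·ln(1 − f) = −1.288·ln(0.06) = 3.624 s.

3.62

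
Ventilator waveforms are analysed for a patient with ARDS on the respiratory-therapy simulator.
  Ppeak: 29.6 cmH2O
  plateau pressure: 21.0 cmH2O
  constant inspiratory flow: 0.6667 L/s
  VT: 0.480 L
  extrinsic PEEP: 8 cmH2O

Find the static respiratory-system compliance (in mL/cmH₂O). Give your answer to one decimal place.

36.9

Cstat = Vt / (Pplat − PEEP) = 480 / (21.0 − 8) = 480 / 13.0 = 36.923 mL/cmH2O.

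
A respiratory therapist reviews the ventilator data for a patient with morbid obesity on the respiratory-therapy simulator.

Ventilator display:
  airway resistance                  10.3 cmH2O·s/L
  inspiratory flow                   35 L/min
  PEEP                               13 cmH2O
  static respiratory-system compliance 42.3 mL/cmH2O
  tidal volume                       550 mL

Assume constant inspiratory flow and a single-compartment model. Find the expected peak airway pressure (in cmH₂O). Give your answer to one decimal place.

32.0

Flow: 35 L/min ÷ 60 = 0.5833 L/s.
Equation of motion (constant flow): PIP = Vt/C + R·V̇ + PEEP.
PIP = 550/42.3 + 10.3×0.5833 + 13 = 13.002 + 6.008 + 13 = 32.01 cmH2O.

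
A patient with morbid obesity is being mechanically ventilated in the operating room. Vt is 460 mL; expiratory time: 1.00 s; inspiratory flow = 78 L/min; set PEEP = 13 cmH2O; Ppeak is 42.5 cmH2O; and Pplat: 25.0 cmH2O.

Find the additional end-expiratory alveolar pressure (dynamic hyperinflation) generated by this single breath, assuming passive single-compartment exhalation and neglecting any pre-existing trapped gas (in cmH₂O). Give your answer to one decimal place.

1.7

Flow: 78 L/min ÷ 60 = 1.3 L/s.
R = (PIP − Pplat)/V̇ = (42.5 − 25.0) / 1.3 = 17.5/1.3 = 13.462 cmH2O·s/L.
C = Vt/(Pplat − PEEP) = 460.0 / (25.0 − 13) = 460.0/12.0 = 38.333 mL/cmH2O.
τ = R × C = 13.462 × 0.03833 L/cmH2O = 0.516 s.
Fraction remaining = e^(−Te/τ) = e^(−1.00/0.516) = 0.144; trapped volume = 460.0 × 0.144 = 66.24 mL.
Additional alveolar pressure from trapping ≈ V_trapped / C = 66.24 / 38.333 = 1.728 cmH2O.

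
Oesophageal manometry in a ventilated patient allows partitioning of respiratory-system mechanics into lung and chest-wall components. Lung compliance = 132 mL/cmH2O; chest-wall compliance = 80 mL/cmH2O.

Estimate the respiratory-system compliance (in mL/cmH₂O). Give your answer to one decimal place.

49.8

Lung and chest wall are elastances in series: 1/Crs = 1/CL + 1/Ccw.
1/Crs = 1/132 + 1/80 = 0.02008.
Crs = 49.801 mL/cmH2O.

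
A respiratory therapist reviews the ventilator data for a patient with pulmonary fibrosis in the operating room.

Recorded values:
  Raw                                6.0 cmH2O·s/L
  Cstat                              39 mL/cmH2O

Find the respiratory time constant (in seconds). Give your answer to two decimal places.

τ = R × C = 6.0 × 39 mL/cmH2O = 6.0 × 0.039 L/cmH2O = 0.234 s.

0.23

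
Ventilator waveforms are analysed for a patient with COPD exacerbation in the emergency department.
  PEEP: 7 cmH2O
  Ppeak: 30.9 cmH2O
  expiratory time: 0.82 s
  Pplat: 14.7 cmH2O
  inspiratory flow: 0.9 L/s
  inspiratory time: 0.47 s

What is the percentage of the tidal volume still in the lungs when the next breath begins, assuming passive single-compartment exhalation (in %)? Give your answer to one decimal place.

43.6

Vt = flow × Ti = 0.9 L/s × 0.47 s × 1000 mL/L = 423.0 mL.
R = (PIP − Pplat)/V̇ = (30.9 − 14.7) / 0.9 = 16.2/0.9 = 18.0 cmH2O·s/L.
C = Vt/(Pplat − PEEP) = 423.0 / (14.7 − 7) = 423.0/7.7 = 54.935 mL/cmH2O.
τ = R × C = 18.0 × 0.05494 L/cmH2O = 0.9889 s.
Fraction remaining at end-expiration = e^(−Te/τ) = e^(−0.82/0.9889) = 0.4364 → 43.64%.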